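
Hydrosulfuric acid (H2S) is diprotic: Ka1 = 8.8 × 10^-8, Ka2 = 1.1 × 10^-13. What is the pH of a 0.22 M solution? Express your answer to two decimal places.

Since Ka1 ≫ Ka2, the first ionization dominates [H+].
Ka1 = x²/(0.22 − x) = 8.8 × 10^-8
x ≈ √(8.8 × 10^-8 × 0.22) = 1.39 × 10^-4 M
pH = −log(1.39 × 10^-4) = 3.86

pH = 3.86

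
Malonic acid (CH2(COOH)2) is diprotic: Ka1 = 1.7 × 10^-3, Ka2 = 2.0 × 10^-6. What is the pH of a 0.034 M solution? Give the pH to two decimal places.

Ka1 ≫ Ka2, so treat the first dissociation as the only significant source of H+.
Ka1 = x²/(0.034 − x) = 1.7 × 10^-3
Solving the quadratic: x = (−Ka1 + √(Ka1² + 4·Ka1·C₀))/2 = 6.80 × 10^-3 M
pH = −log(6.80 × 10^-3) = 2.17

pH = 2.17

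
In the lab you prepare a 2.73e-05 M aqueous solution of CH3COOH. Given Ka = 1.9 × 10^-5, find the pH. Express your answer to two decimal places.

CH3COOH ⇌ CH3COO- + H+
From the ICE table, Ka = [H+]²/(2.73e-05 − [H+]) = 1.9 × 10^-5.
Here C₀/Ka ≈ 1.44, so the small-[H+] approximation fails. Use the quadratic:
[H+] = [−1.9e-05 + √(1.9e-05² + 2.07e-09)]/2 = 1.52 × 10^-5 M
pH = −log(1.52 × 10^-5) = 4.82

pH = 4.82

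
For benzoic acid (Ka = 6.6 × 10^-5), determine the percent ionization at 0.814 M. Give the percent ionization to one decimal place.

0.9%

C6H5COOH ⇌ C6H5COO- + H+; let x = [H+] at equilibrium.
x ≈ √(Ka·C₀) = √(6.6 × 10^-5 × 0.814) = 7.33 × 10^-3 M
Fraction ionized = 7.33 × 10^-3 / 0.814 = 0.0090 → 0.9%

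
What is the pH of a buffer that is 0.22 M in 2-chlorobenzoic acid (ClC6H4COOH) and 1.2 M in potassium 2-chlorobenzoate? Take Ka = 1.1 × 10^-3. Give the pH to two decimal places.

pH = 3.70

pKa = −log(1.1 × 10^-3) = 2.959
Henderson–Hasselbalch: pH = pKa + log([ClC6H4COO-]/[ClC6H4COOH]) = 2.959 + log(1.2/0.22)
pH = 2.959 + (+0.737) = 3.70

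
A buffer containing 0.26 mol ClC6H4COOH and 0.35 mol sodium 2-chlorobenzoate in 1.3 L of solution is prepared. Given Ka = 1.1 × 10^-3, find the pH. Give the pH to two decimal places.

pKa = −log(1.1 × 10^-3) = 2.959
Henderson–Hasselbalch: pH = pKa + log([ClC6H4COO-]/[ClC6H4COOH]) = 2.959 + log(0.35/0.26)
pH = 2.959 + (+0.129) = 3.09

pH = 3.09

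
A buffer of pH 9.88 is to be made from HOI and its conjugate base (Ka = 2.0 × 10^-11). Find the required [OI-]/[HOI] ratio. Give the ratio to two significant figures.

pKa = -log(2.0 × 10^-11) = 10.699
pH = pKa + log(r) ⇒ log(r) = 9.88 − 10.699 = -0.819
r = [OI-]/[HOI] = 10^(-0.819) = 0.152

ratio = 0.15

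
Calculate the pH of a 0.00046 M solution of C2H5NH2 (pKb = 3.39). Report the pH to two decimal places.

pH = 10.44

C2H5NH2 + H2O ⇌ C2H5NH3+ + OH-
Kb = 10^(−3.39) = 4.07 × 10^-4
From the ICE table, Kb = x²/(0.00046 − x) = 4.07 × 10^-4.
x is not negligible relative to C₀; solve x² + 0.000407·x − 1.87e-07 = 0.
x = [−0.000407 + √(0.000407² + 7.49e-07)]/2 = 2.75 × 10^-4 M
pOH = −log(2.75 × 10^-4) = 3.56; pH = 14.00 − 3.56 = 10.44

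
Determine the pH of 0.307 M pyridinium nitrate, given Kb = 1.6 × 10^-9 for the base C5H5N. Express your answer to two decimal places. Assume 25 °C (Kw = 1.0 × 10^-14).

pH = 2.86

C5H5NH+ is the conjugate acid of the weak base C5H5N.
Ka = Kw/Kb = 1.0×10^-14 / 1.6 × 10^-9 = 6.25 × 10^-6
Ka = [H+]²/(0.307 − [H+]) = 6.25 × 10^-6
Since Ka ≪ C₀, [H+] ≈ √(Ka·C₀) = 1.39 × 10^-3 M.
pH = −log[H+] = −log(1.39 × 10^-3) = 2.86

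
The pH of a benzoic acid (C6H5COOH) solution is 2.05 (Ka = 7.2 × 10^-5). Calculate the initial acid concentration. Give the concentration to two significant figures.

[H+] = 10^(-2.05) = 8.91 × 10^-3 M = x
Ka = x²/(C₀ − x) ⇒ C₀ = x + x²/Ka
C₀ = 8.91 × 10^-3 + (8.91 × 10^-3)²/(7.2 × 10^-5) = 1.11 M

C₀ = 1.1 M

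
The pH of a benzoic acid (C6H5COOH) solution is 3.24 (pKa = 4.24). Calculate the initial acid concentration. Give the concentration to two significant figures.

C₀ = 6.3 × 10^-3 M

[H+] = 10^(-3.24) = 5.75 × 10^-4 M = x
Ka = 10^(−4.24) = 5.75 × 10^-5
Ka = x²/(C₀ − x) ⇒ C₀ = x + x²/Ka
C₀ = 5.75 × 10^-4 + (5.75 × 10^-4)²/(5.75 × 10^-5) = 6.33 × 10^-3 M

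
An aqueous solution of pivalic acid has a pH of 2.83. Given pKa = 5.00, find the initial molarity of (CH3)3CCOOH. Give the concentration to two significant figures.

C₀ = 2.2 × 10^-1 M

[H+] = 10^(-2.83) = 1.48 × 10^-3 M = x
Ka = 10^(−5.00) = 1.00 × 10^-5
Ka = x²/(C₀ − x) ⇒ C₀ = x + x²/Ka
C₀ = 1.48 × 10^-3 + (1.48 × 10^-3)²/(1.00 × 10^-5) = 2.21 × 10^-1 M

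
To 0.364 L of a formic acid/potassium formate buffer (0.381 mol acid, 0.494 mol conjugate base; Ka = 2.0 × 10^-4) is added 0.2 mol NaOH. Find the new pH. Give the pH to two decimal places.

OH- converts HCOOH to HCOO-: HCOOH → 0.181 mol, HCOO- → 0.694 mol.
pKa = −log(2.0 × 10^-4) = 3.699
pH = pKa + log(n_HCOO-/n_HCOOH) = 3.699 + log(0.694/0.181) = 3.699 + (+0.584)

pH = 4.28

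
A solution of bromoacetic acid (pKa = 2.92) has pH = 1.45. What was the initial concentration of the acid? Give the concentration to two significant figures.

C₀ = 1.1 M

[H+] = 10^(-1.45) = 3.55 × 10^-2 M = x
Ka = 10^(−2.92) = 1.20 × 10^-3
Ka = x²/(C₀ − x) ⇒ C₀ = x + x²/Ka
C₀ = 3.55 × 10^-2 + (3.55 × 10^-2)²/(1.20 × 10^-3) = 1.09 M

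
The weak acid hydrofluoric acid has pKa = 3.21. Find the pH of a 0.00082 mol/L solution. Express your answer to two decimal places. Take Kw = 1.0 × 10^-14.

HF ⇌ F- + H+
Ka = 10^(−3.21) = 6.17 × 10^-4
From the ICE table, Ka = x²/(0.00082 − x) = 6.17 × 10^-4.
Here C₀/Ka ≈ 1.33, so the small-x approximation fails. Use the quadratic:
x = [−0.000617 + √(0.000617² + 2.02e-06)]/2 = 4.67 × 10^-4 M
pH = −log[H+] = −log(4.67 × 10^-4) = 3.33

pH = 3.33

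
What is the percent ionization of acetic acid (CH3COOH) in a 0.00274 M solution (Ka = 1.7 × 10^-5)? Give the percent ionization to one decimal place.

CH3COOH ⇌ CH3COO- + H+; let x = [H+] at equilibrium.
Solve x² + 1.7e-05x − 4.66e-08 = 0 → x = 2.07 × 10^-4 M
% ionization = x/C₀ × 100% = 2.07 × 10^-4/0.00274 × 100% = 7.6%

7.6%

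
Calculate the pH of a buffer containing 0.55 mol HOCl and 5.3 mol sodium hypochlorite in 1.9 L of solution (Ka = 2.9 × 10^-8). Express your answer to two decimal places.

pH = 8.52

pKa = −log(2.9 × 10^-8) = 7.538
Henderson–Hasselbalch: pH = pKa + log([OCl-]/[HOCl]) = 7.538 + log(5.3/0.55)
pH = 7.538 + (+0.984) = 8.52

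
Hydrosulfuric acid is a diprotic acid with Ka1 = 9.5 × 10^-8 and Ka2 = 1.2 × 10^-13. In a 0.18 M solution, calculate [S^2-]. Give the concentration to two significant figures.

First ionization gives [H+] ≈ [HS-] = 1.31 × 10^-4 M.
Second step: Ka2 = [H+][S^2-]/[HS-] ≈ [S^2-] (since [H+] ≈ [HS-]).
So [S^2-] ≈ Ka2.

1.2 × 10^-13 M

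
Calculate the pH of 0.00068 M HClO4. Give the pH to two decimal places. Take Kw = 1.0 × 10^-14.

HClO4 is a strong acid and dissociates completely, so [H+] = 0.00068 M.
pH = -log(0.00068) = 3.17

pH = 3.17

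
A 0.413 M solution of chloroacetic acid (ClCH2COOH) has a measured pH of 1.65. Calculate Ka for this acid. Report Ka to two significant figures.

Ka = 1.3 × 10^-3

[H+] = 10^(-1.65) = 2.24 × 10^-2 M
At equilibrium [HA] = 0.413 − 2.24 × 10^-2 = 3.91 × 10^-1 M
Ka = [H+][A-]/[HA] = (2.24 × 10^-2)² / 3.91 × 10^-1 = 1.3 × 10^-3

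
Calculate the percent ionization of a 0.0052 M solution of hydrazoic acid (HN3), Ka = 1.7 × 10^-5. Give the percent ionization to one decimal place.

HN3 ⇌ N3- + H+; let x = [H+] at equilibrium.
Solve x² + 1.7e-05x − 8.84e-08 = 0 → x = 2.89 × 10^-4 M
% ionization = x/C₀ × 100% = 2.89 × 10^-4/0.0052 × 100% = 5.6%

5.6%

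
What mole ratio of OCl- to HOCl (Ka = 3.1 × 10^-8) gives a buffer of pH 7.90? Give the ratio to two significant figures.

pKa = -log(3.1 × 10^-8) = 7.509
pH = pKa + log(r) ⇒ log(r) = 7.90 − 7.509 = +0.391
r = [OCl-]/[HOCl] = 10^(+0.391) = 2.46

ratio = 2.5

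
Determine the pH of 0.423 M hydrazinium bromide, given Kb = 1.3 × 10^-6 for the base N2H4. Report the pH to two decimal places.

pH = 4.24

N2H5+ is the conjugate acid of the weak base N2H4.
Ka = Kw/Kb = 1.0×10^-14 / 1.3 × 10^-6 = 7.69 × 10^-9
From the ICE table, Ka = [H+]²/(0.423 − [H+]) = 7.69 × 10^-9.
Neglecting [H+] in the denominator: [H+] = √(7.69 × 10^-9 × 0.423) = 5.70 × 10^-5 M
pH = −log[H+] = −log(5.70 × 10^-5) = 4.24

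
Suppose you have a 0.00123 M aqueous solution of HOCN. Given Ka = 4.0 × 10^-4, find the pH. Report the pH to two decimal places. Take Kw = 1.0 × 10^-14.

HOCN ⇌ OCN- + H+
Let x = [H+] at equilibrium. Ka = x²/(0.00123 − x).
x is not negligible relative to C₀; solve x² + 0.0004·x − 4.92e-07 = 0.
x = [−0.0004 + √(0.0004² + 1.97e-06)]/2 = 5.29 × 10^-4 M
pH = −log[H+] = −log(5.29 × 10^-4) = 3.28

pH = 3.28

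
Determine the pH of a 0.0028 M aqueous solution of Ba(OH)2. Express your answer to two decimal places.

pH = 11.75

Ba(OH)2 is a strong base (each formula unit releases 2 OH-); [OH-] = 0.0056 M.
pOH = -log(0.0056) = 2.25
pH = 14.00 - 2.25 = 11.75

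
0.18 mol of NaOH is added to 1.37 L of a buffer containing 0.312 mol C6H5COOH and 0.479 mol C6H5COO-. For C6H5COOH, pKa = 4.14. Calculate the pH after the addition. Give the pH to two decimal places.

pH = 4.84

After neutralization: n(C6H5COOH) = 0.132 mol, n(C6H5COO-) = 0.659 mol.
Henderson–Hasselbalch with mole ratio 0.659/0.132: pH = 4.14 + (+0.698)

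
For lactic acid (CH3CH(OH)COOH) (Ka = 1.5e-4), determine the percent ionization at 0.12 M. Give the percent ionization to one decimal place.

3.5%

CH3CH(OH)COOH ⇌ CH3CH(OH)COO- + H+; let x = [H+] at equilibrium.
x ≈ √(Ka·C₀) = √(1.5 × 10^-4 × 0.12) = 4.24 × 10^-3 M
Fraction ionized = 4.24 × 10^-3 / 0.12 = 0.0353 → 3.5%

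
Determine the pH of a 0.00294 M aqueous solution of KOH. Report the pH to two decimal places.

pH = 11.47

KOH is a strong base; [OH-] = 0.00294 M.
pOH = -log(0.00294) = 2.53
pH = 14.00 - 2.53 = 11.47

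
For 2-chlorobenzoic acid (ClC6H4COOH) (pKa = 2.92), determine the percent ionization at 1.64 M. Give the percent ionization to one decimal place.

2.7%

ClC6H4COOH ⇌ ClC6H4COO- + H+; let x = [H+] at equilibrium.
Ka = 10^(−2.92) = 1.20 × 10^-3
x ≈ √(Ka·C₀) = √(1.20 × 10^-3 × 1.64) = 4.44 × 10^-2 M
Fraction ionized = 4.44 × 10^-2 / 1.64 = 0.0271 → 2.7%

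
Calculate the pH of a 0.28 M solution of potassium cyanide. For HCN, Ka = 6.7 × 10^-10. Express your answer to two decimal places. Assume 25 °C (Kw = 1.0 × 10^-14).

CN- is the conjugate base of the weak acid HCN.
Kb = Kw/Ka = 1.0×10^-14 / 6.7 × 10^-10 = 1.49 × 10^-5
Kb = [OH-]²/(0.28 − [OH-]) = 1.49 × 10^-5
Since Kb ≪ C₀, [OH-] ≈ √(Kb·C₀) = 2.04 × 10^-3 M.
Check: 0.73% ionized — well under 5%, approximation valid.
pOH = 2.69, so pH = 14.00 − pOH = 11.31

pH = 11.31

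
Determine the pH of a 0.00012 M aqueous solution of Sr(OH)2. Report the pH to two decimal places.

Sr(OH)2 is a strong base (each formula unit releases 2 OH-); [OH-] = 0.00024 M.
pOH = -log(0.00024) = 3.62
pH = 14.00 - 3.62 = 10.38

pH = 10.38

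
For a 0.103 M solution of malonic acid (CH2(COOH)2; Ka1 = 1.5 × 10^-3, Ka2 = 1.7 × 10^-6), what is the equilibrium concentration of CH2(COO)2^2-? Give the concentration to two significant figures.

First ionization gives [H+] ≈ [CH2(COOH)COO-] = 1.17 × 10^-2 M.
Second step: Ka2 = [H+][CH2(COO)2^2-]/[CH2(COOH)COO-] ≈ [CH2(COO)2^2-] (since [H+] ≈ [CH2(COOH)COO-]).
So [CH2(COO)2^2-] ≈ Ka2.

1.7 × 10^-6 M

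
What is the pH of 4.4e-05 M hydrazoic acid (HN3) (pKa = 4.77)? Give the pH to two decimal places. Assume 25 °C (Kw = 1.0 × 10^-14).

pH = 4.70

HN3 ⇌ N3- + H+
Ka = 10^(−4.77) = 1.70 × 10^-5
Let x = [H+] at equilibrium. Ka = x²/(4.4e-05 − x).
The 5% rule fails; solving x² + Ka·x − Ka·C₀ = 0 exactly:
x = (−Ka + √(Ka² + 4·Ka·C₀))/2 = 2.01 × 10^-5 M
pH = −log(2.01 × 10^-5) = 4.70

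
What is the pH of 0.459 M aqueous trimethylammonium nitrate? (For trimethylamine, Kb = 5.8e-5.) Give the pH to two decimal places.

pH = 5.05

(CH3)3NH+ is the conjugate acid of the weak base (CH3)3N.
Ka = Kw/Kb = 1.0×10^-14 / 5.8 × 10^-5 = 1.72 × 10^-10
Let x = [H+] at equilibrium. Ka = x²/(0.459 − x).
Since Ka ≪ C₀, x ≈ √(Ka·C₀) = 8.89 × 10^-6 M.
pH = −log[H+] = −log(8.89 × 10^-6) = 5.05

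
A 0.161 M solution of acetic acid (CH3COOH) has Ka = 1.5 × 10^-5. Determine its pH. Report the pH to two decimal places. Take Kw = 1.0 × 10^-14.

pH = 2.81

CH3COOH ⇌ CH3COO- + H+
Ka = [H+]²/(0.161 − [H+]) = 1.5 × 10^-5
Neglecting [H+] in the denominator: [H+] = √(1.5 × 10^-5 × 0.161) = 1.55 × 10^-3 M
([H+]/C₀ = 0.97% < 5%, so the approximation holds.)
pH = −log[H+] = −log(1.55 × 10^-3) = 2.81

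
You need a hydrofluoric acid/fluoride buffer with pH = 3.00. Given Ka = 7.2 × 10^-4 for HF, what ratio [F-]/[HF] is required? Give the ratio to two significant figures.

ratio = 0.72

pKa = -log(7.2 × 10^-4) = 3.143
pH = pKa + log(r) ⇒ log(r) = 3.00 − 3.143 = -0.143
r = [F-]/[HF] = 10^(-0.143) = 0.719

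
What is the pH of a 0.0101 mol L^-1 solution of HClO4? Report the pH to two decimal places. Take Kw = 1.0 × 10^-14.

pH = 2.00

HClO4 is a strong acid and dissociates completely, so [H+] = 0.0101 M.
pH = -log(0.0101) = 2.00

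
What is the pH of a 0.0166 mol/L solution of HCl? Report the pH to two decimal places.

pH = 1.78

HCl is a strong acid and dissociates completely, so [H+] = 0.0166 M.
pH = -log(0.0166) = 1.78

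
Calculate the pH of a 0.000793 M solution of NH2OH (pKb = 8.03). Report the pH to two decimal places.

NH2OH + H2O ⇌ NH3OH+ + OH-
Kb = 10^(−8.03) = 9.33 × 10^-9
From the ICE table, Kb = x²/(0.000793 − x) = 9.33 × 10^-9.
Assume x ≪ 0.000793: x ≈ √(9.33 × 10^-9 × 0.000793) = 2.72 × 10^-6 M
pOH = −log(2.72 × 10^-6) = 5.57; pH = 14.00 − 5.57 = 8.43

pH = 8.43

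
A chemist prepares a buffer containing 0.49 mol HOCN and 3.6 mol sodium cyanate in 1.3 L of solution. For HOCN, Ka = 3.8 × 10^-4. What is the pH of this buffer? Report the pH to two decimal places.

pKa = −log(3.8 × 10^-4) = 3.420
Henderson–Hasselbalch: pH = pKa + log([OCN-]/[HOCN]) = 3.420 + log(3.6/0.49)
pH = 3.420 + (+0.866) = 4.29

pH = 4.29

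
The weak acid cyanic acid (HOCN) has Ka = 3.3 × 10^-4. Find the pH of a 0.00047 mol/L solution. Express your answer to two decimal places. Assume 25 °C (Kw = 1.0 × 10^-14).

pH = 3.58

HOCN ⇌ OCN- + H+
Ka = x²/(0.00047 − x) = 3.3 × 10^-4
x is not negligible relative to C₀; solve x² + 0.00033·x − 1.55e-07 = 0.
x = (−Ka + √(Ka² + 4·Ka·C₀))/2 = 2.62 × 10^-4 M
pH = −log[H+] = −log(2.62 × 10^-4) = 3.58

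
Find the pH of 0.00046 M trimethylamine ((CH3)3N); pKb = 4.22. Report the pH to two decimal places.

pH = 10.14

(CH3)3N + H2O ⇌ (CH3)3NH+ + OH-
Kb = 10^(−4.22) = 6.03 × 10^-5
Kb = [OH-]²/(0.00046 − [OH-]) = 6.03 × 10^-5
Here C₀/Kb ≈ 7.63, so the small-[OH-] approximation fails. Use the quadratic:
[OH-] = (−Kb + √(Kb² + 4·Kb·C₀))/2 = 1.39 × 10^-4 M
pOH = 3.86, so pH = 14.00 − pOH = 10.14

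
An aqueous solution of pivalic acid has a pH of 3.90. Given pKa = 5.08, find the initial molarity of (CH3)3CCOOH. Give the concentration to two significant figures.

[H+] = 10^(-3.90) = 1.26 × 10^-4 M = x
Ka = 10^(−5.08) = 8.32 × 10^-6
Ka = x²/(C₀ − x) ⇒ C₀ = x + x²/Ka
C₀ = 1.26 × 10^-4 + (1.26 × 10^-4)²/(8.32 × 10^-6) = 2.03 × 10^-3 M

C₀ = 2.0 × 10^-3 M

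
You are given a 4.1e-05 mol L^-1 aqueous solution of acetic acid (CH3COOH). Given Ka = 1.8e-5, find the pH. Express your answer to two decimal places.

CH3COOH ⇌ CH3COO- + H+
From the ICE table, Ka = [H+]²/(4.1e-05 − [H+]) = 1.8 × 10^-5.
Here C₀/Ka ≈ 2.28, so the small-[H+] approximation fails. Use the quadratic:
[H+] = (−Ka + √(Ka² + 4·Ka·C₀))/2 = 1.96 × 10^-5 M
pH = −log[H+] = −log(1.96 × 10^-5) = 4.71

pH = 4.71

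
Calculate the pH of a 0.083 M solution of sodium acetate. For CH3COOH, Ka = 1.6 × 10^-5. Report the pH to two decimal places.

pH = 8.86

CH3COO- is the conjugate base of the weak acid CH3COOH.
Kb = Kw/Ka = 1.0×10^-14 / 1.6 × 10^-5 = 6.25 × 10^-10
From the ICE table, Kb = x²/(0.083 − x) = 6.25 × 10^-10.
Neglecting x in the denominator: x = √(6.25 × 10^-10 × 0.083) = 7.20 × 10^-6 M
pOH = 5.14, so pH = 14.00 − pOH = 8.86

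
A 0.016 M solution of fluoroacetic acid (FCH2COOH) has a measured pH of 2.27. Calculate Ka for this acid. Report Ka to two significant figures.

[H+] = 10^(-2.27) = 5.37 × 10^-3 M
At equilibrium [HA] = 0.016 − 5.37 × 10^-3 = 1.06 × 10^-2 M
Ka = [H+][A-]/[HA] = (5.37 × 10^-3)² / 1.06 × 10^-2 = 2.7 × 10^-3

Ka = 2.7 × 10^-3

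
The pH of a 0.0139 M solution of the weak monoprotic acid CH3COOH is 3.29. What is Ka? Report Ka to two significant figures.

Ka = 2.0 × 10^-5

[H+] = 10^(-3.29) = 5.13 × 10^-4 M
At equilibrium [HA] = 0.0139 − 5.13 × 10^-4 = 1.34 × 10^-2 M
Ka = [H+][A-]/[HA] = (5.13 × 10^-4)² / 1.34 × 10^-2 = 2.0 × 10^-5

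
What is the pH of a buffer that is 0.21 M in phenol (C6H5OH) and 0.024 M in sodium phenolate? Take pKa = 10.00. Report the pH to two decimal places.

pH = 9.06

Henderson–Hasselbalch: pH = pKa + log([C6H5O-]/[C6H5OH]) = 10.00 + log(0.024/0.21)
pH = 10.00 + (-0.942) = 9.06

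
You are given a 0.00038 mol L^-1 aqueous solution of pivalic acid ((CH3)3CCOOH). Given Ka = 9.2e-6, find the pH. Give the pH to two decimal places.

(CH3)3CCOOH ⇌ (CH3)3CCOO- + H+
Ka = [H+]²/(0.00038 − [H+]) = 9.2 × 10^-6
[H+] is not negligible relative to C₀; solve [H+]² + 9.2e-06·[H+] − 3.5e-09 = 0.
[H+] = [−9.2e-06 + √(9.2e-06² + 1.4e-08)]/2 = 5.47 × 10^-5 M
pH = −log(5.47 × 10^-5) = 4.26

pH = 4.26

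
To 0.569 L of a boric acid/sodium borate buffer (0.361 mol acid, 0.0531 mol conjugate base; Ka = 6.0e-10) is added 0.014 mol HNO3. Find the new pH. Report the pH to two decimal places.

pH = 8.24

After neutralization: n(B(OH)3) = 0.375 mol, n(B(OH)4-) = 0.0391 mol.
pKa = −log(6.0 × 10^-10) = 9.222
pH = pKa + log([A⁻]/[HA]) = 9.222 + log(0.0391/0.375) = 9.222 -0.982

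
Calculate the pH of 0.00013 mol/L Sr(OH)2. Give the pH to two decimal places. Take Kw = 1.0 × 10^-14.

Sr(OH)2 is a strong base (each formula unit releases 2 OH-); [OH-] = 0.00026 M.
pOH = -log(0.00026) = 3.59
pH = 14.00 - 3.59 = 10.41

pH = 10.41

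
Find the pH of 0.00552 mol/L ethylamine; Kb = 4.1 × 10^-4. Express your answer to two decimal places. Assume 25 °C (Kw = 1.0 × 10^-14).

pH = 11.12

C2H5NH2 + H2O ⇌ C2H5NH3+ + OH-
From the ICE table, Kb = [OH-]²/(0.00552 − [OH-]) = 4.1 × 10^-4.
Here C₀/Kb ≈ 13.5, so the small-[OH-] approximation fails. Use the quadratic:
[OH-] = [−0.00041 + √(0.00041² + 9.05e-06)]/2 = 1.31 × 10^-3 M
pOH = −log(1.31 × 10^-3) = 2.88; pH = 14.00 − 2.88 = 11.12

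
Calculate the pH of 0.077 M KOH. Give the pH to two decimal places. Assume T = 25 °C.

KOH is a strong base; [OH-] = 0.077 M.
pOH = -log(0.077) = 1.11
pH = 14.00 - 1.11 = 12.89

pH = 12.89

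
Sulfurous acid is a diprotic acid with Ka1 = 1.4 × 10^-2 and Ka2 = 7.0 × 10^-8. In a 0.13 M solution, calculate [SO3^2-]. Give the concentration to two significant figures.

First ionization gives [H+] ≈ [HSO3-] = 3.62 × 10^-2 M.
Second step: Ka2 = [H+][SO3^2-]/[HSO3-] ≈ [SO3^2-] (since [H+] ≈ [HSO3-]).
So [SO3^2-] ≈ Ka2.

7.0 × 10^-8 M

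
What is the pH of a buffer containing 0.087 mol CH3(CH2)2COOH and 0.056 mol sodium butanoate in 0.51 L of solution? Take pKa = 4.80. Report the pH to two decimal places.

Henderson–Hasselbalch: pH = pKa + log([CH3(CH2)2COO-]/[CH3(CH2)2COOH]) = 4.80 + log(0.056/0.087)
pH = 4.80 + (-0.191) = 4.61

pH = 4.61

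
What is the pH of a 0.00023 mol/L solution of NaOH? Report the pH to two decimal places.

NaOH is a strong base; [OH-] = 0.00023 M.
pOH = -log(0.00023) = 3.64
pH = 14.00 - 3.64 = 10.36

pH = 10.36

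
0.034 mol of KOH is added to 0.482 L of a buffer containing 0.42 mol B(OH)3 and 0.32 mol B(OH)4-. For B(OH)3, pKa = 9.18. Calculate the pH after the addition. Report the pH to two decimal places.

OH- converts B(OH)3 to B(OH)4-: B(OH)3 → 0.386 mol, B(OH)4- → 0.354 mol.
Henderson–Hasselbalch with mole ratio 0.354/0.386: pH = 9.18 + (-0.038)

pH = 9.14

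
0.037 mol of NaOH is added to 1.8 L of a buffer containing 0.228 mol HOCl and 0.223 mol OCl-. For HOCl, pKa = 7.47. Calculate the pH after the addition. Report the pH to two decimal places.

OH- converts HOCl to OCl-: HOCl → 0.191 mol, OCl- → 0.26 mol.
Henderson–Hasselbalch with mole ratio 0.26/0.191: pH = 7.47 + (+0.134)

pH = 7.60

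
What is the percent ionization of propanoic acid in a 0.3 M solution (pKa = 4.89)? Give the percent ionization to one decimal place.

0.7%

CH3CH2COOH ⇌ CH3CH2COO- + H+; let x = [H+] at equilibrium.
Ka = 10^(−4.89) = 1.29 × 10^-5
x ≈ √(Ka·C₀) = √(1.29 × 10^-5 × 0.3) = 1.97 × 10^-3 M
% ionization = x/C₀ × 100% = 1.97 × 10^-3/0.3 × 100% = 0.7%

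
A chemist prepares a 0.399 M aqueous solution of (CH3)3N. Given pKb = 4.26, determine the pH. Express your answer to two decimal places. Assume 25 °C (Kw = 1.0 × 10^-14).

pH = 11.67

(CH3)3N + H2O ⇌ (CH3)3NH+ + OH-
Kb = 10^(−4.26) = 5.50 × 10^-5
From the ICE table, Kb = x²/(0.399 − x) = 5.50 × 10^-5.
Assume x ≪ 0.399: x ≈ √(5.50 × 10^-5 × 0.399) = 4.68 × 10^-3 M
Check: 1.2% ionized — well under 5%, approximation valid.
pOH = 2.33, so pH = 14.00 − pOH = 11.67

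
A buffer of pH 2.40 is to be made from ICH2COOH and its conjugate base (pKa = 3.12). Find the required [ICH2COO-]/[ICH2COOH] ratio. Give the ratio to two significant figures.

ratio = 0.19

pH = pKa + log(r) ⇒ log(r) = 2.40 − 3.12 = -0.72
r = [ICH2COO-]/[ICH2COOH] = 10^(-0.72) = 0.191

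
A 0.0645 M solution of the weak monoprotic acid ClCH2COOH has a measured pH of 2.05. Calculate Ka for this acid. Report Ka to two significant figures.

[H+] = 10^(-2.05) = 8.91 × 10^-3 M
At equilibrium [HA] = 0.0645 − 8.91 × 10^-3 = 5.56 × 10^-2 M
Ka = [H+][A-]/[HA] = (8.91 × 10^-3)² / 5.56 × 10^-2 = 1.4 × 10^-3

Ka = 1.4 × 10^-3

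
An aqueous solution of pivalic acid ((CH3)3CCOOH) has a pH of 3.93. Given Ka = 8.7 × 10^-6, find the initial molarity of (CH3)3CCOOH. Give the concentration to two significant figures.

[H+] = 10^(-3.93) = 1.17 × 10^-4 M = x
Ka = x²/(C₀ − x) ⇒ C₀ = x + x²/Ka
C₀ = 1.17 × 10^-4 + (1.17 × 10^-4)²/(8.7 × 10^-6) = 1.69 × 10^-3 M

C₀ = 1.7 × 10^-3 M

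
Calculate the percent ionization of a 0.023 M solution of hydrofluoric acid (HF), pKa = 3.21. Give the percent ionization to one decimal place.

HF ⇌ F- + H+; let x = [H+] at equilibrium.
Ka = 10^(−3.21) = 6.17 × 10^-4
Solve x² + 0.000617x − 1.42e-05 = 0 → x = 3.47 × 10^-3 M
% ionization = x/C₀ × 100% = 3.47 × 10^-3/0.023 × 100% = 15.1%

15.1%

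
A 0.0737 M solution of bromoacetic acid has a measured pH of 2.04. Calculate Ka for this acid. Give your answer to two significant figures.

Ka = 1.3 × 10^-3

[H+] = 10^(-2.04) = 9.12 × 10^-3 M
At equilibrium [HA] = 0.0737 − 9.12 × 10^-3 = 6.46 × 10^-2 M
Ka = [H+][A-]/[HA] = (9.12 × 10^-3)² / 6.46 × 10^-2 = 1.3 × 10^-3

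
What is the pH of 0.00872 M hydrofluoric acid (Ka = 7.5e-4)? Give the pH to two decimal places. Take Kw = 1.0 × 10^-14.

pH = 2.66

HF ⇌ F- + H+
Let x = [H+] at equilibrium. Ka = x²/(0.00872 − x).
Here C₀/Ka ≈ 11.6, so the small-x approximation fails. Use the quadratic:
x = (−Ka + √(Ka² + 4·Ka·C₀))/2 = 2.21 × 10^-3 M
pH = −log[H+] = −log(2.21 × 10^-3) = 2.66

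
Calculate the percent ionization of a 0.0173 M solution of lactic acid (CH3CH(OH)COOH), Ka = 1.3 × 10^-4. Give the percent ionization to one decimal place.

CH3CH(OH)COOH ⇌ CH3CH(OH)COO- + H+; let x = [H+] at equilibrium.
Ka = x²/(C₀ − x); solving the quadratic gives x = 1.44 × 10^-3 M.
Fraction ionized = 1.44 × 10^-3 / 0.0173 = 0.0832 → 8.3%

8.3%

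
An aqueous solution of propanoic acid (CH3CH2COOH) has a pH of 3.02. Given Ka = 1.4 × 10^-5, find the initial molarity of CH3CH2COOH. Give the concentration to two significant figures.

C₀ = 6.6 × 10^-2 M

[H+] = 10^(-3.02) = 9.55 × 10^-4 M = x
Ka = x²/(C₀ − x) ⇒ C₀ = x + x²/Ka
C₀ = 9.55 × 10^-4 + (9.55 × 10^-4)²/(1.4 × 10^-5) = 6.61 × 10^-2 M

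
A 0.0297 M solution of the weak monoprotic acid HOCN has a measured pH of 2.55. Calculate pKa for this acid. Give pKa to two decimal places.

pKa = 3.53

[H+] = 10^(-2.55) = 2.82 × 10^-3 M
At equilibrium [HA] = 0.0297 − 2.82 × 10^-3 = 2.69 × 10^-2 M
Ka = [H+][A-]/[HA] = (2.82 × 10^-3)² / 2.69 × 10^-2 = 2.96 × 10^-4
pKa = -log(2.96 × 10^-4) = 3.53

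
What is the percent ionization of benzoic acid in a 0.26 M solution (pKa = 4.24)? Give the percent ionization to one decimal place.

1.5%

C6H5COOH ⇌ C6H5COO- + H+; let x = [H+] at equilibrium.
Ka = 10^(−4.24) = 5.75 × 10^-5
x ≈ √(Ka·C₀) = √(5.75 × 10^-5 × 0.26) = 3.87 × 10^-3 M
Fraction ionized = 3.87 × 10^-3 / 0.26 = 0.0149 → 1.5%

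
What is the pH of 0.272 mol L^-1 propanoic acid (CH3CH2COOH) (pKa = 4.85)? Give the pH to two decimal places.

CH3CH2COOH ⇌ CH3CH2COO- + H+
Ka = 10^(−4.85) = 1.41 × 10^-5
From the ICE table, Ka = x²/(0.272 − x) = 1.41 × 10^-5.
Neglecting x in the denominator: x = √(1.41 × 10^-5 × 0.272) = 1.96 × 10^-3 M
(x/C₀ = 0.72% < 5%, so the approximation holds.)
pH = −log[H+] = −log(1.96 × 10^-3) = 2.71

pH = 2.71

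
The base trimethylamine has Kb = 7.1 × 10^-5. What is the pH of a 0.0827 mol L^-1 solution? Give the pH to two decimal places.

(CH3)3N + H2O ⇌ (CH3)3NH+ + OH-
From the ICE table, Kb = [OH-]²/(0.0827 − [OH-]) = 7.1 × 10^-5.
Since Kb ≪ C₀, [OH-] ≈ √(Kb·C₀) = 2.42 × 10^-3 M.
([OH-]/C₀ = 2.9% < 5%, so the approximation holds.)
pOH = 2.62, so pH = 14.00 − pOH = 11.38

pH = 11.38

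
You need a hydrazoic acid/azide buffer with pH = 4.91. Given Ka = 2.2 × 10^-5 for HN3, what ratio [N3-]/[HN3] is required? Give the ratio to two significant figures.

ratio = 1.8

pKa = -log(2.2 × 10^-5) = 4.658
pH = pKa + log(r) ⇒ log(r) = 4.91 − 4.658 = +0.252
r = [N3-]/[HN3] = 10^(+0.252) = 1.79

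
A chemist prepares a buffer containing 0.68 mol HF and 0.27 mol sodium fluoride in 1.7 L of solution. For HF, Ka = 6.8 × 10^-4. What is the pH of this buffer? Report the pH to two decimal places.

pH = 2.77

pKa = −log(6.8 × 10^-4) = 3.167
pH = pKa + log([A⁻]/[HA]) = 3.167 + log(0.27/0.68)
pH = 3.167 + (-0.401) = 2.77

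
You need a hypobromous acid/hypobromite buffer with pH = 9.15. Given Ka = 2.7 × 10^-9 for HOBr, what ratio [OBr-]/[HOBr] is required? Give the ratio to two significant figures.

pKa = -log(2.7 × 10^-9) = 8.569
pH = pKa + log(r) ⇒ log(r) = 9.15 − 8.569 = +0.581
r = [OBr-]/[HOBr] = 10^(+0.581) = 3.81

ratio = 3.8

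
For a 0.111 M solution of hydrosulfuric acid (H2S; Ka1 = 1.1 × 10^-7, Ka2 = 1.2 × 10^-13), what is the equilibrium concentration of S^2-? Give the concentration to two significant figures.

1.2 × 10^-13 M

First ionization gives [H+] ≈ [HS-] = 1.10 × 10^-4 M.
Second step: Ka2 = [H+][S^2-]/[HS-] ≈ [S^2-] (since [H+] ≈ [HS-]).
So [S^2-] ≈ Ka2.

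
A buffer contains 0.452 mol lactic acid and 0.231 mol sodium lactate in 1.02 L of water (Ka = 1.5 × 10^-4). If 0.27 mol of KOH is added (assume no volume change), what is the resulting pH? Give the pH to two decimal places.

pH = 4.26

OH- converts CH3CH(OH)COOH to CH3CH(OH)COO-: CH3CH(OH)COOH → 0.182 mol, CH3CH(OH)COO- → 0.501 mol.
pKa = −log(1.5 × 10^-4) = 3.824
pH = pKa + log([A⁻]/[HA]) = 3.824 + log(0.501/0.182) = 3.824 +0.440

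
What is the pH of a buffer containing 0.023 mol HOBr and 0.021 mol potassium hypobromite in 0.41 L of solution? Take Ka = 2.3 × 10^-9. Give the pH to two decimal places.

pKa = −log(2.3 × 10^-9) = 8.638
Henderson–Hasselbalch: pH = pKa + log([OBr-]/[HOBr]) = 8.638 + log(0.021/0.023)
pH = 8.638 + (-0.040) = 8.60

pH = 8.60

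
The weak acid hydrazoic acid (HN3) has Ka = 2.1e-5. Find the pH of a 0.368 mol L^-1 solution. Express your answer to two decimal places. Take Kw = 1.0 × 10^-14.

pH = 2.56

HN3 ⇌ N3- + H+
From the ICE table, Ka = x²/(0.368 − x) = 2.1 × 10^-5.
Neglecting x in the denominator: x = √(2.1 × 10^-5 × 0.368) = 2.78 × 10^-3 M
(x/C₀ = 0.76% < 5%, so the approximation holds.)
pH = −log[H+] = −log(2.78 × 10^-3) = 2.56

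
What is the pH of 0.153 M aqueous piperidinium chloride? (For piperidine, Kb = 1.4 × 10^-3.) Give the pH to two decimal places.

C5H10NH2+ is the conjugate acid of the weak base C5H10NH.
Ka = Kw/Kb = 1.0×10^-14 / 1.4 × 10^-3 = 7.14 × 10^-12
From the ICE table, Ka = [H+]²/(0.153 − [H+]) = 7.14 × 10^-12.
Since Ka ≪ C₀, [H+] ≈ √(Ka·C₀) = 1.05 × 10^-6 M.
pH = −log[H+] = −log(1.05 × 10^-6) = 5.98

pH = 5.98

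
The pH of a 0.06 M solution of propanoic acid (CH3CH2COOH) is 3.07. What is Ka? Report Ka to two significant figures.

[H+] = 10^(-3.07) = 8.51 × 10^-4 M
At equilibrium [HA] = 0.06 − 8.51 × 10^-4 = 5.91 × 10^-2 M
Ka = [H+][A-]/[HA] = (8.51 × 10^-4)² / 5.91 × 10^-2 = 1.2 × 10^-5

Ka = 1.2 × 10^-5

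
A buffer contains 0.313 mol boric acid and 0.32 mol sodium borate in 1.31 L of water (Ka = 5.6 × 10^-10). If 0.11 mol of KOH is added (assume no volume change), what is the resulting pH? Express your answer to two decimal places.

pH = 9.58

OH- converts B(OH)3 to B(OH)4-: B(OH)3 → 0.203 mol, B(OH)4- → 0.43 mol.
pKa = −log(5.6 × 10^-10) = 9.252
Henderson–Hasselbalch with mole ratio 0.43/0.203: pH = 9.252 + (+0.326)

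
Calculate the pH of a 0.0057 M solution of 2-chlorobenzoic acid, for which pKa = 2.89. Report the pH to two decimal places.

pH = 2.67

ClC6H4COOH ⇌ ClC6H4COO- + H+
Ka = 10^(−2.89) = 1.29 × 10^-3
From the ICE table, Ka = [H+]²/(0.0057 − [H+]) = 1.29 × 10^-3.
[H+] is not negligible relative to C₀; solve [H+]² + 0.00129·[H+] − 7.35e-06 = 0.
[H+] = [−0.00129 + √(0.00129² + 2.94e-05)]/2 = 2.14 × 10^-3 M
pH = −log(2.14 × 10^-3) = 2.67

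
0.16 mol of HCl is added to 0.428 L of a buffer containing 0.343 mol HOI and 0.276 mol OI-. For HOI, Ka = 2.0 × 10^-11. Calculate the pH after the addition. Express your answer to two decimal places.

pH = 10.06

After neutralization: n(HOI) = 0.503 mol, n(OI-) = 0.116 mol.
pKa = −log(2.0 × 10^-11) = 10.699
Henderson–Hasselbalch with mole ratio 0.116/0.503: pH = 10.699 + (-0.637)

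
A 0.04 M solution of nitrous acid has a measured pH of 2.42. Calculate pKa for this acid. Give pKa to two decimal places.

pKa = 3.40

[H+] = 10^(-2.42) = 3.80 × 10^-3 M
At equilibrium [HA] = 0.04 − 3.80 × 10^-3 = 3.62 × 10^-2 M
Ka = [H+][A-]/[HA] = (3.80 × 10^-3)² / 3.62 × 10^-2 = 3.99 × 10^-4
pKa = -log(3.99 × 10^-4) = 3.40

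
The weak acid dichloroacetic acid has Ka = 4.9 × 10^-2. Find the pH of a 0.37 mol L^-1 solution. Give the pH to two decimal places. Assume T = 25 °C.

Cl2CHCOOH ⇌ Cl2CHCOO- + H+
Ka = x²/(0.37 − x) = 4.9 × 10^-2
x is not negligible relative to C₀; solve x² + 0.049·x − 0.0181 = 0.
x = (−Ka + √(Ka² + 4·Ka·C₀))/2 = 1.12 × 10^-1 M
pH = −log[H+] = −log(1.12 × 10^-1) = 0.95

pH = 0.95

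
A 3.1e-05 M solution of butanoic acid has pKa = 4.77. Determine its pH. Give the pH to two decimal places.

pH = 4.80

CH3(CH2)2COOH ⇌ CH3(CH2)2COO- + H+
Ka = 10^(−4.77) = 1.70 × 10^-5
Ka = x²/(3.1e-05 − x) = 1.70 × 10^-5
x is not negligible relative to C₀; solve x² + 1.7e-05·x − 5.27e-10 = 0.
x = (−Ka + √(Ka² + 4·Ka·C₀))/2 = 1.60 × 10^-5 M
pH = −log[H+] = −log(1.60 × 10^-5) = 4.80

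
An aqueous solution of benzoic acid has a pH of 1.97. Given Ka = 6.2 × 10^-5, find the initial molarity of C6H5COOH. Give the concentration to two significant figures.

C₀ = 1.9 M

[H+] = 10^(-1.97) = 1.07 × 10^-2 M = x
Ka = x²/(C₀ − x) ⇒ C₀ = x + x²/Ka
C₀ = 1.07 × 10^-2 + (1.07 × 10^-2)²/(6.2 × 10^-5) = 1.86 M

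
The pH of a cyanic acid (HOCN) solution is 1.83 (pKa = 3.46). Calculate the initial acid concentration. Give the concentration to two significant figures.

C₀ = 6.5 × 10^-1 M

[H+] = 10^(-1.83) = 1.48 × 10^-2 M = x
Ka = 10^(−3.46) = 3.47 × 10^-4
Ka = x²/(C₀ − x) ⇒ C₀ = x + x²/Ka
C₀ = 1.48 × 10^-2 + (1.48 × 10^-2)²/(3.47 × 10^-4) = 6.46 × 10^-1 M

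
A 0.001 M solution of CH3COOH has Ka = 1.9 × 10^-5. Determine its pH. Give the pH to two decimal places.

CH3COOH ⇌ CH3COO- + H+
Ka = x²/(0.001 − x) = 1.9 × 10^-5
x is not negligible relative to C₀; solve x² + 1.9e-05·x − 1.9e-08 = 0.
x = (−Ka + √(Ka² + 4·Ka·C₀))/2 = 1.29 × 10^-4 M
pH = −log(1.29 × 10^-4) = 3.89

pH = 3.89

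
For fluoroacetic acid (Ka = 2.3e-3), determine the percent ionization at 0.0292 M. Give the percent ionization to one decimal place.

24.4%

FCH2COOH ⇌ FCH2COO- + H+; let x = [H+] at equilibrium.
Solve x² + 0.0023x − 6.72e-05 = 0 → x = 7.13 × 10^-3 M
Fraction ionized = 7.13 × 10^-3 / 0.0292 = 0.2442 → 24.4%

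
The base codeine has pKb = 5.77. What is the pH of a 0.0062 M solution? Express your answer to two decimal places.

C18H21NO3 + H2O ⇌ C18H22NO3+ + OH-
Kb = 10^(−5.77) = 1.70 × 10^-6
Kb = [OH-]²/(0.0062 − [OH-]) = 1.70 × 10^-6
Neglecting [OH-] in the denominator: [OH-] = √(1.70 × 10^-6 × 0.0062) = 1.03 × 10^-4 M
pOH = −log(1.03 × 10^-4) = 3.99; pH = 14.00 − 3.99 = 10.01

pH = 10.01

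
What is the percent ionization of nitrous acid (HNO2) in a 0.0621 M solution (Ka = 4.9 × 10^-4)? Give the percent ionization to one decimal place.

HNO2 ⇌ NO2- + H+; let x = [H+] at equilibrium.
Ka = x²/(C₀ − x); solving the quadratic gives x = 5.28 × 10^-3 M.
% ionization = x/C₀ × 100% = 5.28 × 10^-3/0.0621 × 100% = 8.5%

8.5%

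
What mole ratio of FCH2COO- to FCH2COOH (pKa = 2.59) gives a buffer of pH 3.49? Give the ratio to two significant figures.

ratio = 7.9

pH = pKa + log(r) ⇒ log(r) = 3.49 − 2.59 = +0.90
r = [FCH2COO-]/[FCH2COOH] = 10^(+0.90) = 7.94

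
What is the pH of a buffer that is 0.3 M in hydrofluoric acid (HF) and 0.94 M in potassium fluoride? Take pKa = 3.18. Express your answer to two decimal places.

pH = pKa + log([A⁻]/[HA]) = 3.18 + log(0.94/0.3)
pH = 3.18 + (+0.496) = 3.68

pH = 3.68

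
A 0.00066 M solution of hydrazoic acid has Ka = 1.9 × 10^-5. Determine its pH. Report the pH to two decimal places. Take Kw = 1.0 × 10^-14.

HN3 ⇌ N3- + H+
From the ICE table, Ka = [H+]²/(0.00066 − [H+]) = 1.9 × 10^-5.
[H+] is not negligible relative to C₀; solve [H+]² + 1.9e-05·[H+] − 1.25e-08 = 0.
[H+] = [−1.9e-05 + √(1.9e-05² + 5.02e-08)]/2 = 1.03 × 10^-4 M
pH = −log[H+] = −log(1.03 × 10^-4) = 3.99

pH = 3.99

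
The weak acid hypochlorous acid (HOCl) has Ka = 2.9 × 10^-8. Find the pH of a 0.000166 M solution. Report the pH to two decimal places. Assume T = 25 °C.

HOCl ⇌ OCl- + H+
From the ICE table, Ka = [H+]²/(0.000166 − [H+]) = 2.9 × 10^-8.
Neglecting [H+] in the denominator: [H+] = √(2.9 × 10^-8 × 0.000166) = 2.19 × 10^-6 M
Check: 1.3% ionized — well under 5%, approximation valid.
pH = −log(2.19 × 10^-6) = 5.66

pH = 5.66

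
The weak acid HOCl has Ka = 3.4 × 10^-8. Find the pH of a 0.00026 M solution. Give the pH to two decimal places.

pH = 5.53

HOCl ⇌ OCl- + H+
Ka = [H+]²/(0.00026 − [H+]) = 3.4 × 10^-8
Assume [H+] ≪ 0.00026: [H+] ≈ √(3.4 × 10^-8 × 0.00026) = 2.97 × 10^-6 M
Check: 1.1% ionized — well under 5%, approximation valid.
pH = −log[H+] = −log(2.97 × 10^-6) = 5.53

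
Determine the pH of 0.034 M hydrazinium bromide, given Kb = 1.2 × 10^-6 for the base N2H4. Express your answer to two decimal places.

pH = 4.77

N2H5+ is the conjugate acid of the weak base N2H4.
Ka = Kw/Kb = 1.0×10^-14 / 1.2 × 10^-6 = 8.33 × 10^-9
Let x = [H+] at equilibrium. Ka = x²/(0.034 − x).
Assume x ≪ 0.034: x ≈ √(8.33 × 10^-9 × 0.034) = 1.68 × 10^-5 M
pH = −log[H+] = −log(1.68 × 10^-5) = 4.77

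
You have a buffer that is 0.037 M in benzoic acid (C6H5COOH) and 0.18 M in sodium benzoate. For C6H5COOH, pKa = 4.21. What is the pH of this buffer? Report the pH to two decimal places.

pH = 4.90

Using pH = pKa + log([base]/[acid]) with [base]/[acid] = 0.18/0.037:
pH = 4.21 + (+0.687) = 4.90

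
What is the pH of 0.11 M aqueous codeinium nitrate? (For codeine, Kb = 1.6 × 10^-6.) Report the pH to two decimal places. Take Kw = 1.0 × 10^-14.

C18H22NO3+ is the conjugate acid of the weak base C18H21NO3.
Ka = Kw/Kb = 1.0×10^-14 / 1.6 × 10^-6 = 6.25 × 10^-9
Ka = x²/(0.11 − x) = 6.25 × 10^-9
Neglecting x in the denominator: x = √(6.25 × 10^-9 × 0.11) = 2.62 × 10^-5 M
pH = −log[H+] = −log(2.62 × 10^-5) = 4.58

pH = 4.58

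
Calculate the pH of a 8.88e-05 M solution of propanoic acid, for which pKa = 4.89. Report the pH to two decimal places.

CH3CH2COOH ⇌ CH3CH2COO- + H+
Ka = 10^(−4.89) = 1.29 × 10^-5
From the ICE table, Ka = x²/(8.88e-05 − x) = 1.29 × 10^-5.
Here C₀/Ka ≈ 6.88, so the small-x approximation fails. Use the quadratic:
x = (−Ka + √(Ka² + 4·Ka·C₀))/2 = 2.80 × 10^-5 M
pH = −log[H+] = −log(2.80 × 10^-5) = 4.55

pH = 4.55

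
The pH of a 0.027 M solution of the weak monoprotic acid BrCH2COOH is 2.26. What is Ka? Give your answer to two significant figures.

Ka = 1.4 × 10^-3

[H+] = 10^(-2.26) = 5.50 × 10^-3 M
At equilibrium [HA] = 0.027 − 5.50 × 10^-3 = 2.15 × 10^-2 M
Ka = [H+][A-]/[HA] = (5.50 × 10^-3)² / 2.15 × 10^-2 = 1.4 × 10^-3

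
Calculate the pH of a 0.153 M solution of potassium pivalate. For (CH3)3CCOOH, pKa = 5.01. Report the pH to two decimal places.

(CH3)3CCOO- is the conjugate base of the weak acid (CH3)3CCOOH.
Ka = 10^(−5.01) = 9.77 × 10^-6
Kb = Kw/Ka = 1.0×10^-14 / 9.77 × 10^-6 = 1.02 × 10^-9
Let x = [OH-] at equilibrium. Kb = x²/(0.153 − x).
Neglecting x in the denominator: x = √(1.02 × 10^-9 × 0.153) = 1.25 × 10^-5 M
pOH = −log(1.25 × 10^-5) = 4.90; pH = 14.00 − 4.90 = 9.10

pH = 9.10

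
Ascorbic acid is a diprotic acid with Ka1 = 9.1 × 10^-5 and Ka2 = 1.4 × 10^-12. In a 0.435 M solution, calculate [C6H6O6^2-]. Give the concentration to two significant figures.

First ionization gives [H+] ≈ [HC6H6O6-] = 6.29 × 10^-3 M.
Second step: Ka2 = [H+][C6H6O6^2-]/[HC6H6O6-] ≈ [C6H6O6^2-] (since [H+] ≈ [HC6H6O6-]).
So [C6H6O6^2-] ≈ Ka2.

1.4 × 10^-12 M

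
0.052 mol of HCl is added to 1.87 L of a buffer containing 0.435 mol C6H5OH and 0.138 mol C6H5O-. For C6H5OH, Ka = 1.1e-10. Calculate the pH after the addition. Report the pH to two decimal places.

After neutralization: n(C6H5OH) = 0.487 mol, n(C6H5O-) = 0.086 mol.
pKa = −log(1.1 × 10^-10) = 9.959
pH = pKa + log(n_C6H5O-/n_C6H5OH) = 9.959 + log(0.086/0.487) = 9.959 + (-0.753)

pH = 9.21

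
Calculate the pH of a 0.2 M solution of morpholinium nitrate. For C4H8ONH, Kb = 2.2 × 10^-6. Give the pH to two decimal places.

pH = 4.52

C4H8ONH2+ is the conjugate acid of the weak base C4H8ONH.
Ka = Kw/Kb = 1.0×10^-14 / 2.2 × 10^-6 = 4.55 × 10^-9
Ka = [H+]²/(0.2 − [H+]) = 4.55 × 10^-9
Neglecting [H+] in the denominator: [H+] = √(4.55 × 10^-9 × 0.2) = 3.02 × 10^-5 M
pH = −log(3.02 × 10^-5) = 4.52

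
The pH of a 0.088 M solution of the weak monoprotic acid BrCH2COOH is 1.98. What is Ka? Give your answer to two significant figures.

Ka = 1.4 × 10^-3

[H+] = 10^(-1.98) = 1.05 × 10^-2 M
At equilibrium [HA] = 0.088 − 1.05 × 10^-2 = 7.75 × 10^-2 M
Ka = [H+][A-]/[HA] = (1.05 × 10^-2)² / 7.75 × 10^-2 = 1.4 × 10^-3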